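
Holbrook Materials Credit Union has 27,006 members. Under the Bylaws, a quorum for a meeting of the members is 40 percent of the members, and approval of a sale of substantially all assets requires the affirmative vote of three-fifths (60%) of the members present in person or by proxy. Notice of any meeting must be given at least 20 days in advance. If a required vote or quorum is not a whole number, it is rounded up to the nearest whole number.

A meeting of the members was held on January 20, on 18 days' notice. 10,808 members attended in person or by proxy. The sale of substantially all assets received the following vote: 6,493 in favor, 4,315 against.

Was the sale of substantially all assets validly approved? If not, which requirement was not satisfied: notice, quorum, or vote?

Invalid — notice requirement not satisfied.

Notice: 18 days given; 20 required. Not satisfied.
Quorum: 40% of 27,006 = 10,802.40, rounded up to 10,803; 10,808 present. Satisfied.
Vote: requires three-fifths of those present (10,808); 3/5 of 10808 = 6484.80, rounded up to 6485, so 6,485 needed; 6,493 in favor. Satisfied.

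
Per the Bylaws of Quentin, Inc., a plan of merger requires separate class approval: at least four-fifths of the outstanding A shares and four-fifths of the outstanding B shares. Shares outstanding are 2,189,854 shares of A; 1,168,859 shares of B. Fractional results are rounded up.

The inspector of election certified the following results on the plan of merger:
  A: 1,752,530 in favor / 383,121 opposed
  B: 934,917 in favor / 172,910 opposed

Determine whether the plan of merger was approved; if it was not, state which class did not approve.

A: 4/5 of 2189854 = 1751883.20, rounded up to 1751884; 1,751,884 required, 1,752,530 in favor — approved.
B: 4/5 of 1168859 = 935087.20, rounded up to 935088; 935,088 required, 934,917 in favor — not approved.

Not approved — the B shares did not give the required vote.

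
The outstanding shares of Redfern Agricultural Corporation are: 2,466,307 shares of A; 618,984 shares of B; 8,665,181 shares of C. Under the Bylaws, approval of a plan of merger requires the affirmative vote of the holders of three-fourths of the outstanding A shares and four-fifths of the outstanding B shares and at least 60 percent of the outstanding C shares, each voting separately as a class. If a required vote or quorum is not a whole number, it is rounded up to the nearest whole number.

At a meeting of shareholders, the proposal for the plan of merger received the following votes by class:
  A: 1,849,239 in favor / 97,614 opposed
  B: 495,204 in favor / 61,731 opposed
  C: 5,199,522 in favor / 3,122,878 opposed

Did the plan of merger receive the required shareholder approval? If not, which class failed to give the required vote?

Not approved — the A shares did not give the required vote.

A: 3/4 of 2466307 = 1849730.25, rounded up to 1849731; 1,849,731 required, 1,849,239 in favor — not approved.
B: 4/5 of 618984 = 495187.20, rounded up to 495188; 495,188 required, 495,204 in favor — approved.
C: 3/5 of 8665181 = 5199108.60, rounded up to 5199109; 5,199,109 required, 5,199,522 in favor — approved.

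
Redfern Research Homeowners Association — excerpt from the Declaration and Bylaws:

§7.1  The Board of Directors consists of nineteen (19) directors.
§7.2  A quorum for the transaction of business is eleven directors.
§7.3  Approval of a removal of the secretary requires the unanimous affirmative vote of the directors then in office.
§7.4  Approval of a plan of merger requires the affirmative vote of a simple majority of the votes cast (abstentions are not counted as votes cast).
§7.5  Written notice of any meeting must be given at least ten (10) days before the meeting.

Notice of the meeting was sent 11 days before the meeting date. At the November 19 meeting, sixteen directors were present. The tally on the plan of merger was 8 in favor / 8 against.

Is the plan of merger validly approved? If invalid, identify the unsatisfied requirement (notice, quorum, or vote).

Notice: 11 days given; 10 required (11 ≥ 10). Satisfied.
Quorum: 16 present; quorum is 11. Satisfied.
Vote: the plan of merger requires a majority of the votes cast (16). A majority of 16 is 9, so 9 affirmative votes are needed; 8 voted in favor. Not satisfied.

Invalid — vote requirement not satisfied.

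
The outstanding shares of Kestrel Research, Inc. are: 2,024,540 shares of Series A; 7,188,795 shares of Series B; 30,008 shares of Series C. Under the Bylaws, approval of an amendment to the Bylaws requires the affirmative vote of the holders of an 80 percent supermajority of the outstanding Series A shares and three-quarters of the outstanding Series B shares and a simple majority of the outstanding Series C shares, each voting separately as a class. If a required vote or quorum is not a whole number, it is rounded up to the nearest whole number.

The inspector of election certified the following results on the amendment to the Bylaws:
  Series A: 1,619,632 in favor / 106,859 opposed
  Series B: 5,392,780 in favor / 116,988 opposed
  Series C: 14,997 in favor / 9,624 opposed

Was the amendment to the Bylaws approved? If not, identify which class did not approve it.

Not approved — the Series C shares did not give the required vote.

Series A: 4/5 of 2024540 = 1619632; 1,619,632 required, 1,619,632 in favor — approved.
Series B: 3/4 of 7188795 = 5391596.25, rounded up to 5391597; 5,391,597 required, 5,392,780 in favor — approved.
Series C: a majority of 30008 is 15005; 15,005 required, 14,997 in favor — not approved.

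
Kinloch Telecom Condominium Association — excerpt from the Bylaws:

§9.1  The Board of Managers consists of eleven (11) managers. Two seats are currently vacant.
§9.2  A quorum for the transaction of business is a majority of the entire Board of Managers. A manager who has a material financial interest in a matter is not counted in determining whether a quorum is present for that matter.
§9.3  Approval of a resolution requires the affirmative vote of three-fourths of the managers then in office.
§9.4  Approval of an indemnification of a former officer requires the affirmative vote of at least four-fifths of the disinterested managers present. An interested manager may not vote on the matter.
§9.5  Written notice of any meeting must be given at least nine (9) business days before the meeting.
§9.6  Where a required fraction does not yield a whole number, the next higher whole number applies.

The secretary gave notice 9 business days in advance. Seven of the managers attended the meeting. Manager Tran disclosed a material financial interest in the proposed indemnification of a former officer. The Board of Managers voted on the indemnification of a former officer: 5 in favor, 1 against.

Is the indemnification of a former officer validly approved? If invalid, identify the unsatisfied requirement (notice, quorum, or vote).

Valid — all requirements satisfied.

Notice: 9 business days given; 9 required (9 ≥ 9). Satisfied.
Quorum: 7 present, but the 1 interested manager does not count, leaving 6. Quorum is 6. Satisfied.
Vote: the indemnification of a former officer requires four-fifths of the disinterested managers present (7 − 1 = 6). 4/5 of 6 = 4.80, rounded up to 5, so 5 affirmative votes are needed; 5 voted in favor. Satisfied.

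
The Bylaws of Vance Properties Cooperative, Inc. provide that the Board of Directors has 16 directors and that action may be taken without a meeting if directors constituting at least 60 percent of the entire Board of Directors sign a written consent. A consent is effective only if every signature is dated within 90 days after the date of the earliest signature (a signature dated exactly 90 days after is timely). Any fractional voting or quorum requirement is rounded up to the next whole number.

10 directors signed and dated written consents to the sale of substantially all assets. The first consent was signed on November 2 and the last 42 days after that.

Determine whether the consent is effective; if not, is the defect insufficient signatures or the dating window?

Signatures required: at least 60 percent of 16 — 3/5 of 16 = 9.60, rounded up to 10, so 10 needed; 10 signed. Sufficient.
Dating window: the latest signature is 42 days after the earliest; the limit is 90 days. Within the window.

Effective — both the signature and dating-window requirements are satisfied.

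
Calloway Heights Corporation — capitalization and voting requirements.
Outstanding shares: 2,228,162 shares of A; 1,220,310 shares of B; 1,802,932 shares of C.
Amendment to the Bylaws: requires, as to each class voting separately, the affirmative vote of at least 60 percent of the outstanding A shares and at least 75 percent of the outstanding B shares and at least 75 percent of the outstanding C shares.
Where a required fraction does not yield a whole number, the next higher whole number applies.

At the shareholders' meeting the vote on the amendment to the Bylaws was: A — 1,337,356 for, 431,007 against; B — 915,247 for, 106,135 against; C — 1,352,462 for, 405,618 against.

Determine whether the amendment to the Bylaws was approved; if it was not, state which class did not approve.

A: 3/5 of 2228162 = 1336897.20, rounded up to 1336898; 1,336,898 required, 1,337,356 in favor — approved.
B: 3/4 of 1220310 = 915232.50, rounded up to 915233; 915,233 required, 915,247 in favor — approved.
C: 3/4 of 1802932 = 1352199; 1,352,199 required, 1,352,462 in favor — approved.

Approved — every class gave the required vote.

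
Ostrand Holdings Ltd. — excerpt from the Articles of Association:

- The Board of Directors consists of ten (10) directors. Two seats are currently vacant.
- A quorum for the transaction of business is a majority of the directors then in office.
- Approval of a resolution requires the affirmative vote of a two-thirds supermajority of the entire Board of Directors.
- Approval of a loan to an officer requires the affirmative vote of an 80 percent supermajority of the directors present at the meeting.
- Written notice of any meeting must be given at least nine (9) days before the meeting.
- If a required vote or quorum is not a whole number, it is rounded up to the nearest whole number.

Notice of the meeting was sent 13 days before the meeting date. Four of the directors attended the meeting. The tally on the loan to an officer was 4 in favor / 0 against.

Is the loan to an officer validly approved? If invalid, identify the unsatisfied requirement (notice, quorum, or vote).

Notice: 13 days given; 9 required (13 ≥ 9). Satisfied.
Quorum: 4 present; quorum is 5. Not satisfied.
Vote: the loan to an officer requires four-fifths of the directors present (4). 4/5 of 4 = 3.20, rounded up to 4, so 4 affirmative votes are needed; 4 voted in favor. Satisfied. (Moot — without a quorum no business can be validly transacted.)

Invalid — quorum requirement not satisfied.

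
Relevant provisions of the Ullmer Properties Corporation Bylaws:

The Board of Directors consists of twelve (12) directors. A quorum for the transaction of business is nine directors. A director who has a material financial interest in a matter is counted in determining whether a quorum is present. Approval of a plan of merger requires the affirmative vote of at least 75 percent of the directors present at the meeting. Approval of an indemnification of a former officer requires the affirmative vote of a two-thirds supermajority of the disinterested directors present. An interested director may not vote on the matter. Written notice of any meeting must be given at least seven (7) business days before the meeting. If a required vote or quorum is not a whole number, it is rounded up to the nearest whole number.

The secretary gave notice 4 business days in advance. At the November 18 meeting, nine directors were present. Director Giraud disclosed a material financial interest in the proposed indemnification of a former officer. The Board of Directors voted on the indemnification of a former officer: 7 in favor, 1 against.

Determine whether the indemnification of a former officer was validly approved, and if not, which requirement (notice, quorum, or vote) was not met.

Invalid — notice requirement not satisfied.

Notice: 4 business days given; 7 required (4 < 7). Not satisfied.
Quorum: 9 present (interested directors count toward quorum); quorum is 9. Satisfied.
Vote: the indemnification of a former officer requires two-thirds of the disinterested directors present (9 − 1 = 8). 2/3 of 8 = 5.33, rounded up to 6, so 6 affirmative votes are needed; 7 voted in favor. Satisfied.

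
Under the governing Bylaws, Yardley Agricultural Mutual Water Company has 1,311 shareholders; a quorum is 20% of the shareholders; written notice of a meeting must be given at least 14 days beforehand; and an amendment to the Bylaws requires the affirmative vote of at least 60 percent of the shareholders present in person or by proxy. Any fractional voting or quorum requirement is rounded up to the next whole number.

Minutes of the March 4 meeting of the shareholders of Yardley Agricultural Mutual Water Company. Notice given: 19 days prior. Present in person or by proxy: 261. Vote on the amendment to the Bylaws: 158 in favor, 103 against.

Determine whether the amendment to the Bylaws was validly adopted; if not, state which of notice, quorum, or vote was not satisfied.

Notice: 19 days given; 14 required. Satisfied.
Quorum: 20% of 1,311 = 262.20, rounded up to 263; 261 present. Not satisfied.
Vote: requires three-fifths of those present (261); 3/5 of 261 = 156.60, rounded up to 157, so 157 needed; 158 in favor. Satisfied.

Invalid — quorum requirement not satisfied.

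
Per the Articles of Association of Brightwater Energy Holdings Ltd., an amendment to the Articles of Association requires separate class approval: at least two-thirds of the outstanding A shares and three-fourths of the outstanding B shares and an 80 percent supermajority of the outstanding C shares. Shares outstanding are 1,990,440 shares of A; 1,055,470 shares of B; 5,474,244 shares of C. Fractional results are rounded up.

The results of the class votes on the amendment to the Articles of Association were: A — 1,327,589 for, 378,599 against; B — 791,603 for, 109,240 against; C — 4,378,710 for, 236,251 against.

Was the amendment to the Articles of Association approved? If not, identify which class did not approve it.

Not approved — the C shares did not give the required vote.

A: 2/3 of 1990440 = 1326960; 1,326,960 required, 1,327,589 in favor — approved.
B: 3/4 of 1055470 = 791602.50, rounded up to 791603; 791,603 required, 791,603 in favor — approved.
C: 4/5 of 5474244 = 4379395.20, rounded up to 4379396; 4,379,396 required, 4,378,710 in favor — not approved.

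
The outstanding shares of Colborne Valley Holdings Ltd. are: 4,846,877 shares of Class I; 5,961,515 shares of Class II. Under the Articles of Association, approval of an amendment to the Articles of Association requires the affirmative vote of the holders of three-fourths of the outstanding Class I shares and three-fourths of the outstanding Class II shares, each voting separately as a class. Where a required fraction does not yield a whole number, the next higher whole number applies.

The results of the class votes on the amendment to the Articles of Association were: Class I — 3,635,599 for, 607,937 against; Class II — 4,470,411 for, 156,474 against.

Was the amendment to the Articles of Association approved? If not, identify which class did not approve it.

Not approved — the Class II shares did not give the required vote.

Class I: 3/4 of 4846877 = 3635157.75, rounded up to 3635158; 3,635,158 required, 3,635,599 in favor — approved.
Class II: 3/4 of 5961515 = 4471136.25, rounded up to 4471137; 4,471,137 required, 4,470,411 in favor — not approved.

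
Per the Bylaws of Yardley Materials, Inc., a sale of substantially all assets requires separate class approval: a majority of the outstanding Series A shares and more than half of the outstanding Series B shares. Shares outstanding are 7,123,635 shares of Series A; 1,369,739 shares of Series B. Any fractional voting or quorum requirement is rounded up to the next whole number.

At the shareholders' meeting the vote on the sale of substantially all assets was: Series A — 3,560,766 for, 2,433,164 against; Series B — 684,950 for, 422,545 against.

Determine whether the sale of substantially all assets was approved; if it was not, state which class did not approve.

Not approved — the Series A shares did not give the required vote.

Series A: a majority of 7123635 is 3561818; 3,561,818 required, 3,560,766 in favor — not approved.
Series B: a majority of 1369739 is 684870; 684,870 required, 684,950 in favor — approved.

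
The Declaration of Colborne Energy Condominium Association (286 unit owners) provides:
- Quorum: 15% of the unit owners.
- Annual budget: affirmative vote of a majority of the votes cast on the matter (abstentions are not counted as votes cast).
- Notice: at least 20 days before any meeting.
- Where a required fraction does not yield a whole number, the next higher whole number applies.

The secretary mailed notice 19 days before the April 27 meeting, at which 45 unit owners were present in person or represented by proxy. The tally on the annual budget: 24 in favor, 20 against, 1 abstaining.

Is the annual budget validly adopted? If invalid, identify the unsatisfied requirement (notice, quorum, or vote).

Invalid — notice requirement not satisfied.

Notice: 19 days given; 20 required. Not satisfied.
Quorum: 15% of 286 = 42.90, rounded up to 43; 45 present. Satisfied.
Vote: requires a majority of the votes cast (45 − 1 abstaining = 44); a majority of 44 is 23, so 23 needed; 24 in favor. Satisfied.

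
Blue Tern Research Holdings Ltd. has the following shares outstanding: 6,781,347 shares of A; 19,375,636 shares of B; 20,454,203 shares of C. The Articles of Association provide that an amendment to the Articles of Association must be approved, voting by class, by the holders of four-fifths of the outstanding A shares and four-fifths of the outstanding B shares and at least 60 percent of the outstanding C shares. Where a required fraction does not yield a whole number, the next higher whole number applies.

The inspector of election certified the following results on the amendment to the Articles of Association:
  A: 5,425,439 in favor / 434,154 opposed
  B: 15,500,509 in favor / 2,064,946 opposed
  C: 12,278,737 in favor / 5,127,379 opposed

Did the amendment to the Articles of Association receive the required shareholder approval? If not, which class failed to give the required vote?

Approved — every class gave the required vote.

A: 4/5 of 6781347 = 5425077.60, rounded up to 5425078; 5,425,078 required, 5,425,439 in favor — approved.
B: 4/5 of 19375636 = 15500508.80, rounded up to 15500509; 15,500,509 required, 15,500,509 in favor — approved.
C: 3/5 of 20454203 = 12272521.80, rounded up to 12272522; 12,272,522 required, 12,278,737 in favor — approved.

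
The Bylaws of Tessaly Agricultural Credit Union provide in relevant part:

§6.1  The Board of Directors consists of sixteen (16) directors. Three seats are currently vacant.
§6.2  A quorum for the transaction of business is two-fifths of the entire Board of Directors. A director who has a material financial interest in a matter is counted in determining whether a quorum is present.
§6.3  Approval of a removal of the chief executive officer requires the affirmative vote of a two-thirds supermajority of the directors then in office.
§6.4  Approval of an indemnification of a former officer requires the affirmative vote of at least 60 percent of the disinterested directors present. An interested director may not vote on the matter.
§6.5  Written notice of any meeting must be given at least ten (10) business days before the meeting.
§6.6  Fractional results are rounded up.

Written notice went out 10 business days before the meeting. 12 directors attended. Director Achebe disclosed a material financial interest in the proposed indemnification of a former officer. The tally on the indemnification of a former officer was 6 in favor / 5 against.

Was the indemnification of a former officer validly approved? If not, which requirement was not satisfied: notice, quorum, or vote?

Invalid — vote requirement not satisfied.

Notice: 10 business days given; 10 required (10 ≥ 10). Satisfied.
Quorum: 12 present (interested directors count toward quorum); quorum is 7. Satisfied.
Vote: the indemnification of a former officer requires three-fifths of the disinterested directors present (12 − 1 = 11). 3/5 of 11 = 6.60, rounded up to 7, so 7 affirmative votes are needed; 6 voted in favor. Not satisfied.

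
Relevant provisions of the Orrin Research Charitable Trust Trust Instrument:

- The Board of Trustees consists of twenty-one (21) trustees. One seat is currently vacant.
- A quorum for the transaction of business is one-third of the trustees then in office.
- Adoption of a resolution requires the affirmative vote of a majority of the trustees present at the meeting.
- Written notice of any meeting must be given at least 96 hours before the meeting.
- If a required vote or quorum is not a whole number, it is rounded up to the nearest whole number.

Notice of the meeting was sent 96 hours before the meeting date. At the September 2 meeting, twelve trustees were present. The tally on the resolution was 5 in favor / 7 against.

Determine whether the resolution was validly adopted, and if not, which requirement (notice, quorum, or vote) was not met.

Invalid — vote requirement not satisfied.

Notice: 96 hours given; 96 required (96 ≥ 96). Satisfied.
Quorum: 12 present; quorum is 7. Satisfied.
Vote: the resolution requires a majority of the trustees present (12). A majority of 12 is 7, so 7 affirmative votes are needed; 5 voted in favor. Not satisfied.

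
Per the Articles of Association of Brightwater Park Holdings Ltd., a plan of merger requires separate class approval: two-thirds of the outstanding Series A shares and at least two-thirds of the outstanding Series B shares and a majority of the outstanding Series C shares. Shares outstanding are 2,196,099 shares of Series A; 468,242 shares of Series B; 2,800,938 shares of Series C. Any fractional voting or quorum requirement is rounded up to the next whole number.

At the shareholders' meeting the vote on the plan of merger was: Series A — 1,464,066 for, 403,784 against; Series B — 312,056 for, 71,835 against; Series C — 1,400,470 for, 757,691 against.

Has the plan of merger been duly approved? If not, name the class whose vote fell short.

Not approved — the Series B shares did not give the required vote.

Series A: 2/3 of 2196099 = 1464066; 1,464,066 required, 1,464,066 in favor — approved.
Series B: 2/3 of 468242 = 312161.33, rounded up to 312162; 312,162 required, 312,056 in favor — not approved.
Series C: a majority of 2800938 is 1400470; 1,400,470 required, 1,400,470 in favor — approved.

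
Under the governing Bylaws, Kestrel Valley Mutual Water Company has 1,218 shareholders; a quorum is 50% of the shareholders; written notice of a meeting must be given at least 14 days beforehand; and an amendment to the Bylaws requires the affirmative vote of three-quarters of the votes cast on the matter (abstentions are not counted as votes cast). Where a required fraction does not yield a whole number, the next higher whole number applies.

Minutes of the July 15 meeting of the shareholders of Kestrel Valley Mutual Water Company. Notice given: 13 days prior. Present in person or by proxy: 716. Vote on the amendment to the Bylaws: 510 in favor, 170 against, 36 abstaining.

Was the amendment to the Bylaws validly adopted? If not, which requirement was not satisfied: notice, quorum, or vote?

Notice: 13 days given; 14 required. Not satisfied.
Quorum: 50% of 1,218 = 609; 716 present. Satisfied.
Vote: requires three-fourths of the votes cast (716 − 36 abstaining = 680); 3/4 of 680 = 510, so 510 needed; 510 in favor. Satisfied.

Invalid — notice requirement not satisfied.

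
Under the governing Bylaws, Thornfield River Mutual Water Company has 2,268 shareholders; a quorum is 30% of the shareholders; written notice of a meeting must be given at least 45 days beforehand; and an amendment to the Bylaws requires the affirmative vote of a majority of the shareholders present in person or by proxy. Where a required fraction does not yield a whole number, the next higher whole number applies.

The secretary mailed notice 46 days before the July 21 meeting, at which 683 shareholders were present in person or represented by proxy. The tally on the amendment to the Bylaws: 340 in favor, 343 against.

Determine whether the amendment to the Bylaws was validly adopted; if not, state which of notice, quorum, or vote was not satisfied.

Notice: 46 days given; 45 required. Satisfied.
Quorum: 30% of 2,268 = 680.40, rounded up to 681; 683 present. Satisfied.
Vote: requires a majority of those present (683); a majority of 683 is 342, so 342 needed; 340 in favor. Not satisfied.

Invalid — vote requirement not satisfied.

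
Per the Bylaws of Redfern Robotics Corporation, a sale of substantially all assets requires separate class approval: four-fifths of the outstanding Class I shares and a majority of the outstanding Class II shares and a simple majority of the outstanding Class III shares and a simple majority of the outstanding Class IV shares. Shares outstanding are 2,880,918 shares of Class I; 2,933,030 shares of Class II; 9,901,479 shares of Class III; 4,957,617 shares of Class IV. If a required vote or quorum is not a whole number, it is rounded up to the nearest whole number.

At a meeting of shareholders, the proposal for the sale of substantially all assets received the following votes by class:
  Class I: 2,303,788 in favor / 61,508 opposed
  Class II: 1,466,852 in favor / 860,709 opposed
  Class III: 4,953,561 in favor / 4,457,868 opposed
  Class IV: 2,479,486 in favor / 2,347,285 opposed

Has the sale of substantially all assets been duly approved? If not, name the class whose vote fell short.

Class I: 4/5 of 2880918 = 2304734.40, rounded up to 2304735; 2,304,735 required, 2,303,788 in favor — not approved.
Class II: a majority of 2933030 is 1466516; 1,466,516 required, 1,466,852 in favor — approved.
Class III: a majority of 9901479 is 4950740; 4,950,740 required, 4,953,561 in favor — approved.
Class IV: a majority of 4957617 is 2478809; 2,478,809 required, 2,479,486 in favor — approved.

Not approved — the Class I shares did not give the required vote.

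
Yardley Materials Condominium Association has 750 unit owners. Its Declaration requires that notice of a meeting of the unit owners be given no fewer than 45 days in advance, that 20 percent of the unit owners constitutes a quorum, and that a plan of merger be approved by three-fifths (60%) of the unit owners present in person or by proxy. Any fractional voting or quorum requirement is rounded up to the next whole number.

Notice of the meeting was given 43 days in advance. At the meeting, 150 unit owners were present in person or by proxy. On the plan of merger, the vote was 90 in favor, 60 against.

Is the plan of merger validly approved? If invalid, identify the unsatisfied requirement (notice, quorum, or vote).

Notice: 43 days given; 45 required. Not satisfied.
Quorum: 20% of 750 = 150; 150 present. Satisfied.
Vote: requires three-fifths of those present (150); 3/5 of 150 = 90, so 90 needed; 90 in favor. Satisfied.

Invalid — notice requirement not satisfied.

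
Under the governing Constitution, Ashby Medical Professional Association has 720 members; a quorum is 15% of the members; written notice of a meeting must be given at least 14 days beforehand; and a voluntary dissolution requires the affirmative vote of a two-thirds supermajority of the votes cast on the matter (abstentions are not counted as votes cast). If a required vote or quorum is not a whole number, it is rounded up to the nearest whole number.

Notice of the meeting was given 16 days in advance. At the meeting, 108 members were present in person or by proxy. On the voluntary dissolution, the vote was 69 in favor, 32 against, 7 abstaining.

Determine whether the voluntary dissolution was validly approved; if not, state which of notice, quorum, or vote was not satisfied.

Valid — all requirements satisfied.

Notice: 16 days given; 14 required. Satisfied.
Quorum: 15% of 720 = 108; 108 present. Satisfied.
Vote: requires two-thirds of the votes cast (108 − 7 abstaining = 101); 2/3 of 101 = 67.33, rounded up to 68, so 68 needed; 69 in favor. Satisfied.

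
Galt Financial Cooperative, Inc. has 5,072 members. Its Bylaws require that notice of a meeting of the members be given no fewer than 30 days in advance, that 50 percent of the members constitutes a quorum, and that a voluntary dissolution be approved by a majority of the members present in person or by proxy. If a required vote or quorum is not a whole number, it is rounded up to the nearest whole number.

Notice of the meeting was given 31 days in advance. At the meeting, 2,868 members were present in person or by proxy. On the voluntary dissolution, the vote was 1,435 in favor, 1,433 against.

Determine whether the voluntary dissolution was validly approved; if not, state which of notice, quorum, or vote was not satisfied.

Valid — all requirements satisfied.

Notice: 31 days given; 30 required. Satisfied.
Quorum: 50% of 5,072 = 2,536; 2,868 present. Satisfied.
Vote: requires a majority of those present (2,868); a majority of 2868 is 1435, so 1,435 needed; 1,435 in favor. Satisfied.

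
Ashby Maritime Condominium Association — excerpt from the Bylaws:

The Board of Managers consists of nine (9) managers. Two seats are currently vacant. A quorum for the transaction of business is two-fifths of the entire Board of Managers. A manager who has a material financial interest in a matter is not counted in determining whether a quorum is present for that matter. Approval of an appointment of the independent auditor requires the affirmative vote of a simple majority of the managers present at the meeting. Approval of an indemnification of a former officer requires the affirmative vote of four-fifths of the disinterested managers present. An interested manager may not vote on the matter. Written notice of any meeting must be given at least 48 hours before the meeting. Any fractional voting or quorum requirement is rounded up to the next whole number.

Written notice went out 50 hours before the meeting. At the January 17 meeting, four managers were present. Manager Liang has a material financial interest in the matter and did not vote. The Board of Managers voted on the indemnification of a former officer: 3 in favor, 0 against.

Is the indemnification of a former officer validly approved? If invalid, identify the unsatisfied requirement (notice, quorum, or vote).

Invalid — quorum requirement not satisfied.

Notice: 50 hours given; 48 required (50 ≥ 48). Satisfied.
Quorum: 4 present, but the 1 interested manager does not count, leaving 3. Quorum is 4. Not satisfied.
Vote: the indemnification of a former officer requires four-fifths of the disinterested managers present (4 − 1 = 3). 4/5 of 3 = 2.40, rounded up to 3, so 3 affirmative votes are needed; 3 voted in favor. Satisfied. (Moot — without a quorum no business can be validly transacted.)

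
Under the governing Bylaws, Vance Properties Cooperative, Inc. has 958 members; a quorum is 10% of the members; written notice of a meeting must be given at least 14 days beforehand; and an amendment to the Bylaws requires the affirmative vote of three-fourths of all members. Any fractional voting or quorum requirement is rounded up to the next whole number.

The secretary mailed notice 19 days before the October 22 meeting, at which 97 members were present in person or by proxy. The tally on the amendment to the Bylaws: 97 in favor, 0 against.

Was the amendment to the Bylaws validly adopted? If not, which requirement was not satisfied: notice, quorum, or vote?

Invalid — vote requirement not satisfied.

Notice: 19 days given; 14 required. Satisfied.
Quorum: 10% of 958 = 95.80, rounded up to 96; 97 present. Satisfied.
Vote: requires three-fourths of all members (958); 3/4 of 958 = 718.50, rounded up to 719, so 719 needed; 97 in favor. Not satisfied.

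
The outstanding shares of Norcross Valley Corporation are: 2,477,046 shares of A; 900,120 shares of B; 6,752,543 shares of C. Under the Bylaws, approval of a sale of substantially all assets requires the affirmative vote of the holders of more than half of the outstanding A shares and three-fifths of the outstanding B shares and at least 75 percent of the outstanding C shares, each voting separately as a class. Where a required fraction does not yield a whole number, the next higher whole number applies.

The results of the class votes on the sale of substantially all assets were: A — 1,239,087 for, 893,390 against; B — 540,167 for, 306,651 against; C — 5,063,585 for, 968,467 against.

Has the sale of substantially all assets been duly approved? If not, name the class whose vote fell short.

A: a majority of 2477046 is 1238524; 1,238,524 required, 1,239,087 in favor — approved.
B: 3/5 of 900120 = 540072; 540,072 required, 540,167 in favor — approved.
C: 3/4 of 6752543 = 5064407.25, rounded up to 5064408; 5,064,408 required, 5,063,585 in favor — not approved.

Not approved — the C shares did not give the required vote.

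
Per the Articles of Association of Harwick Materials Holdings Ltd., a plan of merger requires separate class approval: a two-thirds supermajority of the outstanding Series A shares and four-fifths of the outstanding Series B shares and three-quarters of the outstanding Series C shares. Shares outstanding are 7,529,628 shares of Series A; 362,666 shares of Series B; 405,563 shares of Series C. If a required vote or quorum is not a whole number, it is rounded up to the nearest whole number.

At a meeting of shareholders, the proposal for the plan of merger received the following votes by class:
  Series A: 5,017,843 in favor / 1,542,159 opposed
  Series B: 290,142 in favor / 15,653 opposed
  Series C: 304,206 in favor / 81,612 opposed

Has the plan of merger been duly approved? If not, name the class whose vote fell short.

Not approved — the Series A shares did not give the required vote.

Series A: 2/3 of 7529628 = 5019752; 5,019,752 required, 5,017,843 in favor — not approved.
Series B: 4/5 of 362666 = 290132.80, rounded up to 290133; 290,133 required, 290,142 in favor — approved.
Series C: 3/4 of 405563 = 304172.25, rounded up to 304173; 304,173 required, 304,206 in favor — approved.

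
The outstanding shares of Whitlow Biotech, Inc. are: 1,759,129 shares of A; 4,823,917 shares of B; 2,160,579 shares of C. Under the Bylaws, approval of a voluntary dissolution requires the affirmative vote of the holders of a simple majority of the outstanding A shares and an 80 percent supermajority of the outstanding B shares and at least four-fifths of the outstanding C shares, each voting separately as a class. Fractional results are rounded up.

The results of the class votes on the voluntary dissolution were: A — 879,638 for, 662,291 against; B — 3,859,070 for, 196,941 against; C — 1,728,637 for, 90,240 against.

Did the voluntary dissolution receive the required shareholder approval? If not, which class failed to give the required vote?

A: a majority of 1759129 is 879565; 879,565 required, 879,638 in favor — approved.
B: 4/5 of 4823917 = 3859133.60, rounded up to 3859134; 3,859,134 required, 3,859,070 in favor — not approved.
C: 4/5 of 2160579 = 1728463.20, rounded up to 1728464; 1,728,464 required, 1,728,637 in favor — approved.

Not approved — the B shares did not give the required vote.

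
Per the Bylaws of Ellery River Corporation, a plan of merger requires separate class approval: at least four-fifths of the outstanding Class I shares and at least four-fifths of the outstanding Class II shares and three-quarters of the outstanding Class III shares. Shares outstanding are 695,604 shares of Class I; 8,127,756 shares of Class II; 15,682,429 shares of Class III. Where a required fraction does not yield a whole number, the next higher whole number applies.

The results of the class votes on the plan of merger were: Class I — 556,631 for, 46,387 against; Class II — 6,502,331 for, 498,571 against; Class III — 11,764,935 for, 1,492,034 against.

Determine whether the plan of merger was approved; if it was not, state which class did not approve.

Approved — every class gave the required vote.

Class I: 4/5 of 695604 = 556483.20, rounded up to 556484; 556,484 required, 556,631 in favor — approved.
Class II: 4/5 of 8127756 = 6502204.80, rounded up to 6502205; 6,502,205 required, 6,502,331 in favor — approved.
Class III: 3/4 of 15682429 = 11761821.75, rounded up to 11761822; 11,761,822 required, 11,764,935 in favor — approved.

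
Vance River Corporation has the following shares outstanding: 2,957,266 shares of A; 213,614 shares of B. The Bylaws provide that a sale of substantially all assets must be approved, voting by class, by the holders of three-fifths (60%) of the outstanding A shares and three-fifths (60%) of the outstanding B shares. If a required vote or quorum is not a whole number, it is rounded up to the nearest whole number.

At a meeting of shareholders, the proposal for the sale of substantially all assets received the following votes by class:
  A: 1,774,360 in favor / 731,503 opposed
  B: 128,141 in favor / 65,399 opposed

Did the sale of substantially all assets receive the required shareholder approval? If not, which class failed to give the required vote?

Not approved — the B shares did not give the required vote.

A: 3/5 of 2957266 = 1774359.60, rounded up to 1774360; 1,774,360 required, 1,774,360 in favor — approved.
B: 3/5 of 213614 = 128168.40, rounded up to 128169; 128,169 required, 128,141 in favor — not approved.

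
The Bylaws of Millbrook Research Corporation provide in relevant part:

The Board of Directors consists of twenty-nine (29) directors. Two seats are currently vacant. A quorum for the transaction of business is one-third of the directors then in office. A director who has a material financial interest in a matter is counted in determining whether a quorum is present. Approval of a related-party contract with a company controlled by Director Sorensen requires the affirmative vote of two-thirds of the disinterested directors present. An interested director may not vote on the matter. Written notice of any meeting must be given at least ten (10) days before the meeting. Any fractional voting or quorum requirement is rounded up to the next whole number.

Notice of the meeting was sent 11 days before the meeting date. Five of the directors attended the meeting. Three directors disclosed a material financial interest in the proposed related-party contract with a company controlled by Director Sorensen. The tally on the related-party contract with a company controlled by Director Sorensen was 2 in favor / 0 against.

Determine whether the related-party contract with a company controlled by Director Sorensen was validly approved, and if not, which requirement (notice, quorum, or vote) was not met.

Notice: 11 days given; 10 required (11 ≥ 10). Satisfied.
Quorum: 5 present (interested directors count toward quorum); quorum is 9. Not satisfied.
Vote: the related-party contract with a company controlled by Director Sorensen requires two-thirds of the disinterested directors present (5 − 3 = 2). 2/3 of 2 = 1.33, rounded up to 2, so 2 affirmative votes are needed; 2 voted in favor. Satisfied. (Moot — without a quorum no business can be validly transacted.)

Invalid — quorum requirement not satisfied.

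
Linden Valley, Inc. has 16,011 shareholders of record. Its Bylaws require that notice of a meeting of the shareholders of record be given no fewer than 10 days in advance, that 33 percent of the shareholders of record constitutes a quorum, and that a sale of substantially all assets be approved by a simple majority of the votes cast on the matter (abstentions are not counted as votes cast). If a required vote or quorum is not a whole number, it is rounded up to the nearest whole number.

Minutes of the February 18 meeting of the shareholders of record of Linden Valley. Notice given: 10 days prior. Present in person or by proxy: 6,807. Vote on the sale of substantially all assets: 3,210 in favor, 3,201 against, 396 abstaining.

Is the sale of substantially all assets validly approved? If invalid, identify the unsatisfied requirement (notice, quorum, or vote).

Notice: 10 days given; 10 required. Satisfied.
Quorum: 33% of 16,011 = 5,283.63, rounded up to 5,284; 6,807 present. Satisfied.
Vote: requires a majority of the votes cast (6,807 − 396 abstaining = 6,411); a majority of 6411 is 3206, so 3,206 needed; 3,210 in favor. Satisfied.

Valid — all requirements satisfied.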